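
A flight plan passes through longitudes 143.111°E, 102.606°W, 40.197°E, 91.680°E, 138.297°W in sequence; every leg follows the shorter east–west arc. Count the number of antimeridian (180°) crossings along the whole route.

2

Leg 1: +143.111° → -102.606°, shortest Δλ = 114.283° (east) — crosses 180°.
Leg 2: -102.606° → +40.197°, shortest Δλ = 142.803° (east) — does not cross 180°.
Leg 3: +40.197° → +91.680°, shortest Δλ = 51.483° (east) — does not cross 180°.
Leg 4: +91.680° → -138.297°, shortest Δλ = 130.023° (east) — crosses 180°.
Total crossings: 2.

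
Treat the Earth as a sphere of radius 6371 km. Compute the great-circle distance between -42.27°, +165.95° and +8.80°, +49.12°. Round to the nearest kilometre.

Δλ = 49.12 − 165.95 = -116.83°.
Δφ = 8.80 − -42.27 = 51.07°.
a = sin²(Δφ/2) + cos φ₁ · cos φ₂ · sin²(Δλ/2) = 0.716479.
c = 2·atan2(√a, √(1−a)) = 2.01857 rad → d = 6371·c ≈ 12860.30 km.

12860 km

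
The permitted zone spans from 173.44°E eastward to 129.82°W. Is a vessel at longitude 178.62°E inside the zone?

Band width going east from +173.44° to -129.82°: ((-129.82 − 173.44) mod 360) = 56.74°.
Offset of +178.62° east of the west edge: ((178.62 − 173.44) mod 360) = 5.18°.
5.18° ≤ 56.74° ⇒ inside.

Yes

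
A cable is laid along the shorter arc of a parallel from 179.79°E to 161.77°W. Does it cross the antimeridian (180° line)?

Naïve |-161.77 − 179.79| = 341.56° > 180°, so the shorter arc goes the other way round — across 180°.
Signed shortest Δλ = ((-161.77 − 179.79 + 180) mod 360) − 180 = 18.44°.
Going east by 18.44° from +179.79° passes through 180° before reaching -161.77°.

Yes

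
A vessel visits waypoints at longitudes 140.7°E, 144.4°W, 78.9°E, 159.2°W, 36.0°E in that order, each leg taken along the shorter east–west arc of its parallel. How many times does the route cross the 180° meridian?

4

Leg 1: +140.7° → -144.4°, shortest Δλ = 74.9° (east) — crosses 180°.
Leg 2: -144.4° → +78.9°, shortest Δλ = -136.7° (west) — crosses 180°.
Leg 3: +78.9° → -159.2°, shortest Δλ = 121.9° (east) — crosses 180°.
Leg 4: -159.2° → +36.0°, shortest Δλ = -164.8° (west) — crosses 180°.
Total crossings: 4.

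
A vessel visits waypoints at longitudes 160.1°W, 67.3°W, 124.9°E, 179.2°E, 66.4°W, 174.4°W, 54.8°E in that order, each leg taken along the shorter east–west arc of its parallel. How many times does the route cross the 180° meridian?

3

Leg 1: -160.1° → -67.3°, shortest Δλ = 92.8° (east) — does not cross 180°.
Leg 2: -67.3° → +124.9°, shortest Δλ = -167.8° (west) — crosses 180°.
Leg 3: +124.9° → +179.2°, shortest Δλ = 54.3° (east) — does not cross 180°.
Leg 4: +179.2° → -66.4°, shortest Δλ = 114.4° (east) — crosses 180°.
Leg 5: -66.4° → -174.4°, shortest Δλ = -108.0° (west) — does not cross 180°.
Leg 6: -174.4° → +54.8°, shortest Δλ = -130.8° (west) — crosses 180°.
Total crossings: 3.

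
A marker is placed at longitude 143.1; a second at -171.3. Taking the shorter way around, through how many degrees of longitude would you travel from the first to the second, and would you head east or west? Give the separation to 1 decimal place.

45.6° east

Raw difference: -171.3 − 143.1 = -314.4°.
Normalise into (−180°, 180°]: -314.4° + 360° = 45.6°.
Positive ⇒ the second point lies to the east; separation 45.6°.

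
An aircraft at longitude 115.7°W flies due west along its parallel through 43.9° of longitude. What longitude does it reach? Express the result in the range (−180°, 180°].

Start at -115.7°; shift −43.9° → -159.6°.
-159.6° already lies in (−180°, 180°].

159.6°W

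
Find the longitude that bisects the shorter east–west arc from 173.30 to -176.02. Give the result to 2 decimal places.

Signed shortest Δλ from +173.30° to -176.02° is +10.68°.
Midpoint longitude = +173.30° + (+10.68°)/2 = +173.30° + 5.34° = +178.64°.
(The naïve average (+173.30 + -176.02)/2 = -1.36° is on the wrong side of the globe.)

+178.64°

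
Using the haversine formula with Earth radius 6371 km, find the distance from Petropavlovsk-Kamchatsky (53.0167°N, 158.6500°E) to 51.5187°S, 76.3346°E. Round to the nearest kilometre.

13912 km

Δλ = 76.3346 − 158.6500 = -82.3154°.
Δφ = -51.5187 − 53.0167 = -104.5354°.
a = sin²(Δφ/2) + cos φ₁ · cos φ₂ · sin²(Δλ/2) = 0.787631.
c = 2·atan2(√a, √(1−a)) = 2.18372 rad → d = 6371·c ≈ 13912.48 km.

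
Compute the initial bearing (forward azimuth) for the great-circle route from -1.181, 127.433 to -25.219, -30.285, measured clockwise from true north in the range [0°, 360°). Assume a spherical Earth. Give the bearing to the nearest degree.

218°

Δλ = -30.285 − 127.433 = -157.718°.
θ = atan2( sin Δλ · cos φ₂ , cos φ₁ · sin φ₂ − sin φ₁ · cos φ₂ · cos Δλ )
  = atan2(-0.34303, -0.44324) = -142.264° → normalised to [0°, 360°): 217.736°.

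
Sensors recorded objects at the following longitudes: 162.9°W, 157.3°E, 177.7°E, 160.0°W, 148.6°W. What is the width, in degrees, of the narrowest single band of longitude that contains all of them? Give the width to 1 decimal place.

Sort the longitudes: -162.9°, -160.0°, -148.6°, +157.3°, +177.7°.
Eastward gaps between consecutive values (wrapping around): 2.9°, 11.4°, 305.9°, 20.4°, 19.4°.
Largest gap = 305.9° ⇒ minimal covering band is its complement: 360° − 305.9° = 54.1°.
Band runs from +157.3° eastward to -148.6°, crossing the antimeridian.

54.1°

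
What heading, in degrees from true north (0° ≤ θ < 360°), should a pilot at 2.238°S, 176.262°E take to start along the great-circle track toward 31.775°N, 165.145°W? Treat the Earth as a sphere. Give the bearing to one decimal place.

Δλ = -165.145 − 176.262 = -341.407°; wrapped into (−180°, 180°]: 18.593°.
θ = atan2( sin Δλ · cos φ₂ , cos φ₁ · sin φ₂ − sin φ₁ · cos φ₂ · cos Δλ )
  = atan2(0.27106, 0.55765) = 25.923° → normalised to [0°, 360°): 25.923°.

25.9°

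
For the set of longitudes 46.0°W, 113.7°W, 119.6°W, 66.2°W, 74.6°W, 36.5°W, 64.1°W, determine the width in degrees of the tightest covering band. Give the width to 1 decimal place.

83.1°

Sort the longitudes: -119.6°, -113.7°, -74.6°, -66.2°, -64.1°, -46.0°, -36.5°.
Eastward gaps between consecutive values (wrapping around): 5.9°, 39.1°, 8.4°, 2.1°, 18.1°, 9.5°, 276.9°.
Largest gap = 276.9° ⇒ minimal covering band is its complement: 360° − 276.9° = 83.1°.
Band runs from -119.6° eastward to -36.5°.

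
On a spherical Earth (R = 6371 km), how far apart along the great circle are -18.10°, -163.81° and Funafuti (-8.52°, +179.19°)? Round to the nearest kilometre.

2123 km

Δλ = 179.19 − -163.81 = 343.00°; wrapped into (−180°, 180°]: -17.00°.
Δφ = -8.52 − -18.10 = 9.58°.
a = sin²(Δφ/2) + cos φ₁ · cos φ₂ · sin²(Δλ/2) = 0.027510.
c = 2·atan2(√a, √(1−a)) = 0.33326 rad → d = 6371·c ≈ 2123.23 km.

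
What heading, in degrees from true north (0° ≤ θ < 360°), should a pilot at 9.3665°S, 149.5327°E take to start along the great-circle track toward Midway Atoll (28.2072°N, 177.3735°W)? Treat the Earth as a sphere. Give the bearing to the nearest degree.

Δλ = -177.3735 − 149.5327 = -326.9062°; wrapped into (−180°, 180°]: 33.0938°.
θ = atan2( sin Δλ · cos φ₂ , cos φ₁ · sin φ₂ − sin φ₁ · cos φ₂ · cos Δλ )
  = atan2(0.48117, 0.58652) = 39.365° → normalised to [0°, 360°): 39.365°.

39°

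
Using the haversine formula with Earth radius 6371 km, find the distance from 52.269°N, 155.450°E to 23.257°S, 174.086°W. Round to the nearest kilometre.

Δλ = -174.086 − 155.450 = -329.536°; wrapped into (−180°, 180°]: 30.464°.
Δφ = -23.257 − 52.269 = -75.526°.
a = sin²(Δφ/2) + cos φ₁ · cos φ₂ · sin²(Δλ/2) = 0.413838.
c = 2·atan2(√a, √(1−a)) = 1.39761 rad → d = 6371·c ≈ 8904.16 km.

8904 km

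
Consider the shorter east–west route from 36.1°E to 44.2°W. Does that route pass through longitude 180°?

Signed shortest Δλ = ((-44.2 − 36.1 + 180) mod 360) − 180 = -80.3°.
Going west by 80.3° from +36.1° reaches -44.2° without touching 180°.

No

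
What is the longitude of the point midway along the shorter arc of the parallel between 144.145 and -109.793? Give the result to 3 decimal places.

-162.824°

Signed shortest Δλ from +144.145° to -109.793° is +106.062°.
Midpoint longitude = +144.145° + (+106.062°)/2 = +144.145° + 53.031° = +197.176°.
Normalise into (−180°, 180°]: -162.824°.
(The naïve average (+144.145 + -109.793)/2 = 17.176° is on the wrong side of the globe.)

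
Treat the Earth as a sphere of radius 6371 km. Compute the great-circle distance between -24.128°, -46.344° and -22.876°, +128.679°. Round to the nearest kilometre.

Δλ = 128.679 − -46.344 = 175.023°.
Δφ = -22.876 − -24.128 = 1.252°.
a = sin²(Δφ/2) + cos φ₁ · cos φ₂ · sin²(Δλ/2) = 0.839388.
c = 2·atan2(√a, √(1−a)) = 2.31689 rad → d = 6371·c ≈ 14760.92 km.

14761 km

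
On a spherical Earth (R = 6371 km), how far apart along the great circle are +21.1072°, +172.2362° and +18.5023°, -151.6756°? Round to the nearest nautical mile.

2040 nmi

Δλ = -151.6756 − 172.2362 = -323.9118°; wrapped into (−180°, 180°]: 36.0882°.
Δφ = 18.5023 − 21.1072 = -2.6049°.
a = sin²(Δφ/2) + cos φ₁ · cos φ₂ · sin²(Δλ/2) = 0.085397.
c = 2·atan2(√a, √(1−a)) = 0.59311 rad → d = 6371·c ≈ 3778.72 km ≈ 2040.34 nmi.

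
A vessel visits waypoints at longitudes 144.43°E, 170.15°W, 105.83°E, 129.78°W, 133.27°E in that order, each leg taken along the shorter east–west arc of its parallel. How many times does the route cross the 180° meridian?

4

Leg 1: +144.43° → -170.15°, shortest Δλ = 45.42° (east) — crosses 180°.
Leg 2: -170.15° → +105.83°, shortest Δλ = -84.02° (west) — crosses 180°.
Leg 3: +105.83° → -129.78°, shortest Δλ = 124.39° (east) — crosses 180°.
Leg 4: -129.78° → +133.27°, shortest Δλ = -96.95° (west) — crosses 180°.
Total crossings: 4.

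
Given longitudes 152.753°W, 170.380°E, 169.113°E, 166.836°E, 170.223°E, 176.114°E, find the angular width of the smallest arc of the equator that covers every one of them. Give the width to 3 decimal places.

Sort the longitudes: -152.753°, +166.836°, +169.113°, +170.223°, +170.380°, +176.114°.
Eastward gaps between consecutive values (wrapping around): 319.589°, 2.277°, 1.110°, 0.157°, 5.734°, 31.133°.
Largest gap = 319.589° ⇒ minimal covering band is its complement: 360° − 319.589° = 40.411°.
Band runs from +166.836° eastward to -152.753°, crossing the antimeridian.

40.411°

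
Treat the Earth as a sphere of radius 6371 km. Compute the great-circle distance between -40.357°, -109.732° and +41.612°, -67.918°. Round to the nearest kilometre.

10042 km

Δλ = -67.918 − -109.732 = 41.814°.
Δφ = 41.612 − -40.357 = 81.969°.
a = sin²(Δφ/2) + cos φ₁ · cos φ₂ · sin²(Δλ/2) = 0.502698.
c = 2·atan2(√a, √(1−a)) = 1.57619 rad → d = 6371·c ≈ 10041.92 km.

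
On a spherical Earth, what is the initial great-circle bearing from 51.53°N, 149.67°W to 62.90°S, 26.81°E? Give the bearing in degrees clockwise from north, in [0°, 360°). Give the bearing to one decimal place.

Δλ = 26.81 − -149.67 = 176.48°.
θ = atan2( sin Δλ · cos φ₂ , cos φ₁ · sin φ₂ − sin φ₁ · cos φ₂ · cos Δλ )
  = atan2(0.02797, -0.19782) = 171.952° → normalised to [0°, 360°): 171.952°.

172.0°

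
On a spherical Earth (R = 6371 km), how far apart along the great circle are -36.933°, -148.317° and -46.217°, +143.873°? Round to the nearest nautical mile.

Δλ = 143.873 − -148.317 = 292.190°; wrapped into (−180°, 180°]: -67.810°.
Δφ = -46.217 − -36.933 = -9.284°.
a = sin²(Δφ/2) + cos φ₁ · cos φ₂ · sin²(Δλ/2) = 0.178648.
c = 2·atan2(√a, √(1−a)) = 0.87277 rad → d = 6371·c ≈ 5560.44 km ≈ 3002.40 nmi.

3002 nmi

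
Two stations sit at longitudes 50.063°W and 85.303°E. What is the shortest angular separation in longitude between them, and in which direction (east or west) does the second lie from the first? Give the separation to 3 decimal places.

135.366° east

Raw difference: 85.303 − -50.063 = 135.366°.
Normalise into (−180°, 180°]: 135.366° stays 135.366°.
Positive ⇒ the second point lies to the east; separation 135.366°.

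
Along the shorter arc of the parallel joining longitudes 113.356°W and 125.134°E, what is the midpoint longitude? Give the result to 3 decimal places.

174.111°W

Signed shortest Δλ from -113.356° to +125.134° is -121.510°.
Midpoint longitude = -113.356° + (-121.510°)/2 = -113.356° − 60.755° = -174.111°.
(The naïve average (-113.356 + +125.134)/2 = 5.889° is on the wrong side of the globe.)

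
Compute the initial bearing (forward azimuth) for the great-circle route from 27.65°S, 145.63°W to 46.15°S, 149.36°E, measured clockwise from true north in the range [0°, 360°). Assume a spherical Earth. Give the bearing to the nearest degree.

231°

Δλ = 149.36 − -145.63 = 294.99°; wrapped into (−180°, 180°]: -65.01°.
θ = atan2( sin Δλ · cos φ₂ , cos φ₁ · sin φ₂ − sin φ₁ · cos φ₂ · cos Δλ )
  = atan2(-0.62792, -0.50298) = -128.696° → normalised to [0°, 360°): 231.304°.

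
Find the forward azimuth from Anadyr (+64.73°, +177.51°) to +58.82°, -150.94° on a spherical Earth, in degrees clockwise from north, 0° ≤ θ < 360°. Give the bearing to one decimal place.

Δλ = -150.94 − 177.51 = -328.45°; wrapped into (−180°, 180°]: 31.55°.
θ = atan2( sin Δλ · cos φ₂ , cos φ₁ · sin φ₂ − sin φ₁ · cos φ₂ · cos Δλ )
  = atan2(0.27090, -0.03376) = 97.104° → normalised to [0°, 360°): 97.104°.

97.1°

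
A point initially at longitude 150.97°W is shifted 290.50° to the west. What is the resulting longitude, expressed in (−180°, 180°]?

81.47°W

Start at -150.97°; shift −290.50° → -441.47°.
-441.47° lies outside (−180°, 180°]; add 360° → -81.47°.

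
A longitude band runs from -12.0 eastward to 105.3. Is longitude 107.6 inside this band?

No

Band width going east from -12.0° to +105.3°: ((105.3 − -12.0) mod 360) = 117.3°.
Offset of +107.6° east of the west edge: ((107.6 − -12.0) mod 360) = 119.6°.
119.6° > 117.3° ⇒ outside.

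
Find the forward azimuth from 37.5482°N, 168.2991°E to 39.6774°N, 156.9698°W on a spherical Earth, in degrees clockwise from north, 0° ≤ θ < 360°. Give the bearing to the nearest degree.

75°

Δλ = -156.9698 − 168.2991 = -325.2689°; wrapped into (−180°, 180°]: 34.7311°.
θ = atan2( sin Δλ · cos φ₂ , cos φ₁ · sin φ₂ − sin φ₁ · cos φ₂ · cos Δλ )
  = atan2(0.43849, 0.12072) = 74.607° → normalised to [0°, 360°): 74.607°.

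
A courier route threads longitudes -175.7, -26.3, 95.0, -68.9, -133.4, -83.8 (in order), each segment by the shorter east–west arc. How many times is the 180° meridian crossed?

Leg 1: -175.7° → -26.3°, shortest Δλ = 149.4° (east) — does not cross 180°.
Leg 2: -26.3° → +95.0°, shortest Δλ = 121.3° (east) — does not cross 180°.
Leg 3: +95.0° → -68.9°, shortest Δλ = -163.9° (west) — does not cross 180°.
Leg 4: -68.9° → -133.4°, shortest Δλ = -64.5° (west) — does not cross 180°.
Leg 5: -133.4° → -83.8°, shortest Δλ = 49.6° (east) — does not cross 180°.
Total crossings: 0.

0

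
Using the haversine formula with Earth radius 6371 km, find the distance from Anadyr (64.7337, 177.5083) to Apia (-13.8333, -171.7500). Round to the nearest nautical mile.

4743 nmi

Δλ = -171.7500 − 177.5083 = -349.2583°; wrapped into (−180°, 180°]: 10.7417°.
Δφ = -13.8333 − 64.7337 = -78.5670°.
a = sin²(Δφ/2) + cos φ₁ · cos φ₂ · sin²(Δλ/2) = 0.404520.
c = 2·atan2(√a, √(1−a)) = 1.37866 rad → d = 6371·c ≈ 8783.42 km ≈ 4742.67 nmi.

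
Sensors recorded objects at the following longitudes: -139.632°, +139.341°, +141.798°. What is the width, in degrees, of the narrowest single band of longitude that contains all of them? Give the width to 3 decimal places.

81.027°

Sort the longitudes: -139.632°, +139.341°, +141.798°.
Eastward gaps between consecutive values (wrapping around): 278.973°, 2.457°, 78.570°.
Largest gap = 278.973° ⇒ minimal covering band is its complement: 360° − 278.973° = 81.027°.
Band runs from +139.341° eastward to -139.632°, crossing the antimeridian.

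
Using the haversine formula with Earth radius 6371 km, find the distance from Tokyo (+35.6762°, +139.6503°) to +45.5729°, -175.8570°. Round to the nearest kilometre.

3859 km

Δλ = -175.8570 − 139.6503 = -315.5073°; wrapped into (−180°, 180°]: 44.4927°.
Δφ = 45.5729 − 35.6762 = 9.8967°.
a = sin²(Δφ/2) + cos φ₁ · cos φ₂ · sin²(Δλ/2) = 0.088942.
c = 2·atan2(√a, √(1−a)) = 0.60568 rad → d = 6371·c ≈ 3858.78 km.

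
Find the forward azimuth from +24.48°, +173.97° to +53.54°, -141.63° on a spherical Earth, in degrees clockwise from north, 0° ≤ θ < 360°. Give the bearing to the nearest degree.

Δλ = -141.63 − 173.97 = -315.60°; wrapped into (−180°, 180°]: 44.40°.
θ = atan2( sin Δλ · cos φ₂ , cos φ₁ · sin φ₂ − sin φ₁ · cos φ₂ · cos Δλ )
  = atan2(0.41578, 0.55604) = 36.788° → normalised to [0°, 360°): 36.788°.

37°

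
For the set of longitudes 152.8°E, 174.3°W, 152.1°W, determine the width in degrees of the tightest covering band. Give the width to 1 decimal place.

Sort the longitudes: -174.3°, -152.1°, +152.8°.
Eastward gaps between consecutive values (wrapping around): 22.2°, 304.9°, 32.9°.
Largest gap = 304.9° ⇒ minimal covering band is its complement: 360° − 304.9° = 55.1°.
Band runs from +152.8° eastward to -152.1°, crossing the antimeridian.

55.1°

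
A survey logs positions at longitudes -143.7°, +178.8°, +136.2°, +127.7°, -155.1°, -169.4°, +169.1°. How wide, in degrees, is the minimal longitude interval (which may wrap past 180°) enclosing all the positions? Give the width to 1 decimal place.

88.6°

Sort the longitudes: -169.4°, -155.1°, -143.7°, +127.7°, +136.2°, +169.1°, +178.8°.
Eastward gaps between consecutive values (wrapping around): 14.3°, 11.4°, 271.4°, 8.5°, 32.9°, 9.7°, 11.8°.
Largest gap = 271.4° ⇒ minimal covering band is its complement: 360° − 271.4° = 88.6°.
Band runs from +127.7° eastward to -143.7°, crossing the antimeridian.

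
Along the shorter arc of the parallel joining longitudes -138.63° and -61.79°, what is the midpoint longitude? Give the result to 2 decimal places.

-100.21°

Signed shortest Δλ from -138.63° to -61.79° is +76.84°.
Midpoint longitude = -138.63° + (+76.84°)/2 = -138.63° + 38.42° = -100.21°.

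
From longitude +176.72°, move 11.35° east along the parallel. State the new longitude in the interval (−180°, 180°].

Start at +176.72°; shift +11.35° → +188.07°.
+188.07° lies outside (−180°, 180°]; subtract 360° → -171.93°.

-171.93°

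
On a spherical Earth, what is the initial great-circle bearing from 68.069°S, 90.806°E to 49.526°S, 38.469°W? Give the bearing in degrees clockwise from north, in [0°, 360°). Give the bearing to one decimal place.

Δλ = -38.469 − 90.806 = -129.275°.
θ = atan2( sin Δλ · cos φ₂ , cos φ₁ · sin φ₂ − sin φ₁ · cos φ₂ · cos Δλ )
  = atan2(-0.50248, -0.66529) = -142.937° → normalised to [0°, 360°): 217.063°.

217.1°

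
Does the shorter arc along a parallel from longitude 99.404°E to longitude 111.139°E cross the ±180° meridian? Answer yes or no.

Signed shortest Δλ = ((111.139 − 99.404 + 180) mod 360) − 180 = 11.735°.
Going east by 11.735° from +99.404° reaches +111.139° without touching 180°.

No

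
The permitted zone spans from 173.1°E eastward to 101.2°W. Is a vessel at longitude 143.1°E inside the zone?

No

Band width going east from +173.1° to -101.2°: ((-101.2 − 173.1) mod 360) = 85.7°.
Offset of +143.1° east of the west edge: ((143.1 − 173.1) mod 360) = 330.0°.
330.0° > 85.7° ⇒ outside.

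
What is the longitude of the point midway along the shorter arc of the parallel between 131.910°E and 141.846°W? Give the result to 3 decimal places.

Signed shortest Δλ from +131.910° to -141.846° is +86.244°.
Midpoint longitude = +131.910° + (+86.244°)/2 = +131.910° + 43.122° = +175.032°.
(The naïve average (+131.910 + -141.846)/2 = -4.968° is on the wrong side of the globe.)

175.032°E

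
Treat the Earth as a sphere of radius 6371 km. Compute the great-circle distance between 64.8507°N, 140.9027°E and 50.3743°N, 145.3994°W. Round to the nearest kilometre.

4375 km

Δλ = -145.3994 − 140.9027 = -286.3021°; wrapped into (−180°, 180°]: 73.6979°.
Δφ = 50.3743 − 64.8507 = -14.4764°.
a = sin²(Δφ/2) + cos φ₁ · cos φ₂ · sin²(Δλ/2) = 0.113353.
c = 2·atan2(√a, √(1−a)) = 0.68678 rad → d = 6371·c ≈ 4375.46 km.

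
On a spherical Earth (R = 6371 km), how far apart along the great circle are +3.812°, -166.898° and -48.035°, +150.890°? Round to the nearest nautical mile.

3818 nmi

Δλ = 150.890 − -166.898 = 317.788°; wrapped into (−180°, 180°]: -42.212°.
Δφ = -48.035 − 3.812 = -51.847°.
a = sin²(Δφ/2) + cos φ₁ · cos φ₂ · sin²(Δλ/2) = 0.277632.
c = 2·atan2(√a, √(1−a)) = 1.10992 rad → d = 6371·c ≈ 7071.29 km ≈ 3818.19 nmi.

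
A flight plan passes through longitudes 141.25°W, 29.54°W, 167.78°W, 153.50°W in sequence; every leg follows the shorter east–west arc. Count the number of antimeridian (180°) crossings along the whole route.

0

Leg 1: -141.25° → -29.54°, shortest Δλ = 111.71° (east) — does not cross 180°.
Leg 2: -29.54° → -167.78°, shortest Δλ = -138.24° (west) — does not cross 180°.
Leg 3: -167.78° → -153.50°, shortest Δλ = 14.28° (east) — does not cross 180°.
Total crossings: 0.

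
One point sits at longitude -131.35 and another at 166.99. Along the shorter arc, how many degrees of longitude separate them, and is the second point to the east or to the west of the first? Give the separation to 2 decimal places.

61.66° west

Raw difference: 166.99 − -131.35 = 298.34°.
Normalise into (−180°, 180°]: 298.34° − 360° = -61.66°.
Negative ⇒ the second point lies to the west; separation 61.66°.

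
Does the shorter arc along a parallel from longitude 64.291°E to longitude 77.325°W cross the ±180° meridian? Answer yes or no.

No

Signed shortest Δλ = ((-77.325 − 64.291 + 180) mod 360) − 180 = -141.616°.
Going west by 141.616° from +64.291° reaches -77.325° without touching 180°.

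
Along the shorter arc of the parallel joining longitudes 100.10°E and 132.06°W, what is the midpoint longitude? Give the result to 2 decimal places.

164.02°E

Signed shortest Δλ from +100.10° to -132.06° is +127.84°.
Midpoint longitude = +100.10° + (+127.84°)/2 = +100.10° + 63.92° = +164.02°.
(The naïve average (+100.10 + -132.06)/2 = -15.98° is on the wrong side of the globe.)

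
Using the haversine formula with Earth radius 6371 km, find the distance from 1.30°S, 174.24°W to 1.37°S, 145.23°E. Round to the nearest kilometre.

4505 km

Δλ = 145.23 − -174.24 = 319.47°; wrapped into (−180°, 180°]: -40.53°.
Δφ = -1.37 − -1.30 = -0.07°.
a = sin²(Δφ/2) + cos φ₁ · cos φ₂ · sin²(Δλ/2) = 0.119902.
c = 2·atan2(√a, √(1−a)) = 0.70718 rad → d = 6371·c ≈ 4505.46 km.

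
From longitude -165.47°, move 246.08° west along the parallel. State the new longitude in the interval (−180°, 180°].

-51.55°

Start at -165.47°; shift −246.08° → -411.55°.
-411.55° lies outside (−180°, 180°]; add 360° → -51.55°.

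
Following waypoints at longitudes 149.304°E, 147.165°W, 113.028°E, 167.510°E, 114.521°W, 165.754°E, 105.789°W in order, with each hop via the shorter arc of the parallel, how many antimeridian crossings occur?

5

Leg 1: +149.304° → -147.165°, shortest Δλ = 63.531° (east) — crosses 180°.
Leg 2: -147.165° → +113.028°, shortest Δλ = -99.807° (west) — crosses 180°.
Leg 3: +113.028° → +167.510°, shortest Δλ = 54.482° (east) — does not cross 180°.
Leg 4: +167.510° → -114.521°, shortest Δλ = 77.969° (east) — crosses 180°.
Leg 5: -114.521° → +165.754°, shortest Δλ = -79.725° (west) — crosses 180°.
Leg 6: +165.754° → -105.789°, shortest Δλ = 88.457° (east) — crosses 180°.
Total crossings: 5.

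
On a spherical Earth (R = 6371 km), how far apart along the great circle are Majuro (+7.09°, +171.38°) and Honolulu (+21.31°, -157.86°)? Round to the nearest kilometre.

3662 km

Δλ = -157.86 − 171.38 = -329.24°; wrapped into (−180°, 180°]: 30.76°.
Δφ = 21.31 − 7.09 = 14.22°.
a = sin²(Δφ/2) + cos φ₁ · cos φ₂ · sin²(Δλ/2) = 0.080351.
c = 2·atan2(√a, √(1−a)) = 0.57481 rad → d = 6371·c ≈ 3662.09 km.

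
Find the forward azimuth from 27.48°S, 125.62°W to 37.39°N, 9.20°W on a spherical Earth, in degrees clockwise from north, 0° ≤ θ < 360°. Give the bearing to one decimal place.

62.2°

Δλ = -9.20 − -125.62 = 116.42°.
θ = atan2( sin Δλ · cos φ₂ , cos φ₁ · sin φ₂ − sin φ₁ · cos φ₂ · cos Δλ )
  = atan2(0.71154, 0.37560) = 62.172° → normalised to [0°, 360°): 62.172°.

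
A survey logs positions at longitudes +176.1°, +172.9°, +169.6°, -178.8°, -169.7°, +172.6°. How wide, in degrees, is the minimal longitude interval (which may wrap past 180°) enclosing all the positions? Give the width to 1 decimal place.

20.7°

Sort the longitudes: -178.8°, -169.7°, +169.6°, +172.6°, +172.9°, +176.1°.
Eastward gaps between consecutive values (wrapping around): 9.1°, 339.3°, 3.0°, 0.3°, 3.2°, 5.1°.
Largest gap = 339.3° ⇒ minimal covering band is its complement: 360° − 339.3° = 20.7°.
Band runs from +169.6° eastward to -169.7°, crossing the antimeridian.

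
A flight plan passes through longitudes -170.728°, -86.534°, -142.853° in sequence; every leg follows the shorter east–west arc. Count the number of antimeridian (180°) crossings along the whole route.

Leg 1: -170.728° → -86.534°, shortest Δλ = 84.194° (east) — does not cross 180°.
Leg 2: -86.534° → -142.853°, shortest Δλ = -56.319° (west) — does not cross 180°.
Total crossings: 0.

0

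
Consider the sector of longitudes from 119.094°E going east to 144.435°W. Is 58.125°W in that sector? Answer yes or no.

Band width going east from +119.094° to -144.435°: ((-144.435 − 119.094) mod 360) = 96.471°.
Offset of -58.125° east of the west edge: ((-58.125 − 119.094) mod 360) = 182.781°.
182.781° > 96.471° ⇒ outside.

No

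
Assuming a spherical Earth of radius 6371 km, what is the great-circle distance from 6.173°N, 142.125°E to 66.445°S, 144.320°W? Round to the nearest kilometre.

9919 km

Δλ = -144.320 − 142.125 = -286.445°; wrapped into (−180°, 180°]: 73.555°.
Δφ = -66.445 − 6.173 = -72.618°.
a = sin²(Δφ/2) + cos φ₁ · cos φ₂ · sin²(Δλ/2) = 0.493047.
c = 2·atan2(√a, √(1−a)) = 1.55689 rad → d = 6371·c ≈ 9918.95 km.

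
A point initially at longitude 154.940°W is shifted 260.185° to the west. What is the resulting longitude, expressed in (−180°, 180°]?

55.125°W

Start at -154.940°; shift −260.185° → -415.125°.
-415.125° lies outside (−180°, 180°]; add 360° → -55.125°.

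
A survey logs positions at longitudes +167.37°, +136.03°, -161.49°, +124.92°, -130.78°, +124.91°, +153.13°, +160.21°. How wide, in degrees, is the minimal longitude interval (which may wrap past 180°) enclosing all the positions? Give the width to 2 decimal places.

Sort the longitudes: -161.49°, -130.78°, +124.91°, +124.92°, +136.03°, +153.13°, +160.21°, +167.37°.
Eastward gaps between consecutive values (wrapping around): 30.71°, 255.69°, 0.01°, 11.11°, 17.10°, 7.08°, 7.16°, 31.14°.
Largest gap = 255.69° ⇒ minimal covering band is its complement: 360° − 255.69° = 104.31°.
Band runs from +124.91° eastward to -130.78°, crossing the antimeridian.

104.31°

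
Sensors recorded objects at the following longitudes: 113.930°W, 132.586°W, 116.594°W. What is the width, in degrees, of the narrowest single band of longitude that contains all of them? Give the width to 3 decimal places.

Sort the longitudes: -132.586°, -116.594°, -113.930°.
Eastward gaps between consecutive values (wrapping around): 15.992°, 2.664°, 341.344°.
Largest gap = 341.344° ⇒ minimal covering band is its complement: 360° − 341.344° = 18.656°.
Band runs from -132.586° eastward to -113.930°.

18.656°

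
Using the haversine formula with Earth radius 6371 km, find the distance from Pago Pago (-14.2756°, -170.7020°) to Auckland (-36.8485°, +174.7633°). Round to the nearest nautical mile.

Δλ = 174.7633 − -170.7020 = 345.4653°; wrapped into (−180°, 180°]: -14.5347°.
Δφ = -36.8485 − -14.2756 = -22.5729°.
a = sin²(Δφ/2) + cos φ₁ · cos φ₂ · sin²(Δλ/2) = 0.050714.
c = 2·atan2(√a, √(1−a)) = 0.45429 rad → d = 6371·c ≈ 2894.29 km ≈ 1562.79 nmi.

1563 nmi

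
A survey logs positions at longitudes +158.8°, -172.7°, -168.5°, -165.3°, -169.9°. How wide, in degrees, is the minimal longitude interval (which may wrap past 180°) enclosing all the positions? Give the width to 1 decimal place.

35.9°

Sort the longitudes: -172.7°, -169.9°, -168.5°, -165.3°, +158.8°.
Eastward gaps between consecutive values (wrapping around): 2.8°, 1.4°, 3.2°, 324.1°, 28.5°.
Largest gap = 324.1° ⇒ minimal covering band is its complement: 360° − 324.1° = 35.9°.
Band runs from +158.8° eastward to -165.3°, crossing the antimeridian.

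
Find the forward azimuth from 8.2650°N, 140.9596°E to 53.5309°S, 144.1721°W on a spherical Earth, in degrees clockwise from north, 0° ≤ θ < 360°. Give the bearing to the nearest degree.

145°

Δλ = -144.1721 − 140.9596 = -285.1317°; wrapped into (−180°, 180°]: 74.8683°.
θ = atan2( sin Δλ · cos φ₂ , cos φ₁ · sin φ₂ − sin φ₁ · cos φ₂ · cos Δλ )
  = atan2(0.57378, -0.81813) = 144.957° → normalised to [0°, 360°): 144.957°.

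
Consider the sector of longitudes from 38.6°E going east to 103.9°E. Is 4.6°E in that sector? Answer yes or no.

Band width going east from +38.6° to +103.9°: ((103.9 − 38.6) mod 360) = 65.3°.
Offset of +4.6° east of the west edge: ((4.6 − 38.6) mod 360) = 326.0°.
326.0° > 65.3° ⇒ outside.

No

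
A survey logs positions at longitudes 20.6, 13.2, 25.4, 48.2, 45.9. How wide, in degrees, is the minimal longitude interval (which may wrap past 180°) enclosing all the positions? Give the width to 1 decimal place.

Sort the longitudes: +13.2°, +20.6°, +25.4°, +45.9°, +48.2°.
Eastward gaps between consecutive values (wrapping around): 7.4°, 4.8°, 20.5°, 2.3°, 325.0°.
Largest gap = 325.0° ⇒ minimal covering band is its complement: 360° − 325.0° = 35.0°.
Band runs from +13.2° eastward to +48.2°.

35.0°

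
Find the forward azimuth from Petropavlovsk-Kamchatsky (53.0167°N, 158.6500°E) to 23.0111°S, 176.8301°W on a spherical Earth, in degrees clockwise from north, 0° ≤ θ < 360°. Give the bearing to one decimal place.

Δλ = -176.8301 − 158.6500 = -335.4801°; wrapped into (−180°, 180°]: 24.5199°.
θ = atan2( sin Δλ · cos φ₂ , cos φ₁ · sin φ₂ − sin φ₁ · cos φ₂ · cos Δλ )
  = atan2(0.38199, -0.90411) = 157.096° → normalised to [0°, 360°): 157.096°.

157.1°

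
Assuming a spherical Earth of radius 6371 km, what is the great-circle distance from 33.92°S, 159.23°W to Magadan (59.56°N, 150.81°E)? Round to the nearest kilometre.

Δλ = 150.81 − -159.23 = 310.04°; wrapped into (−180°, 180°]: -49.96°.
Δφ = 59.56 − -33.92 = 93.48°.
a = sin²(Δφ/2) + cos φ₁ · cos φ₂ · sin²(Δλ/2) = 0.605326.
c = 2·atan2(√a, √(1−a)) = 1.78304 rad → d = 6371·c ≈ 11359.74 km.

11360 km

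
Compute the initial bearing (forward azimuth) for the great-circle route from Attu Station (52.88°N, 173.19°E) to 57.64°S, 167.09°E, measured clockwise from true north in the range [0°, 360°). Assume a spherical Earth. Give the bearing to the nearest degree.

Δλ = 167.09 − 173.19 = -6.10°.
θ = atan2( sin Δλ · cos φ₂ , cos φ₁ · sin φ₂ − sin φ₁ · cos φ₂ · cos Δλ )
  = atan2(-0.05688, -0.93413) = -176.516° → normalised to [0°, 360°): 183.484°.

183°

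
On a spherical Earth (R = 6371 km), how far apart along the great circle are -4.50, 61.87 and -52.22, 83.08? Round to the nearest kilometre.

Δλ = 83.08 − 61.87 = 21.21°.
Δφ = -52.22 − -4.50 = -47.72°.
a = sin²(Δφ/2) + cos φ₁ · cos φ₂ · sin²(Δλ/2) = 0.184309.
c = 2·atan2(√a, √(1−a)) = 0.88746 rad → d = 6371·c ≈ 5654.01 km.

5654 km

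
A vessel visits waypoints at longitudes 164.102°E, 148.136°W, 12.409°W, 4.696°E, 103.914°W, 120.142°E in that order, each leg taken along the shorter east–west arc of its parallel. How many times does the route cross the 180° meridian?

2

Leg 1: +164.102° → -148.136°, shortest Δλ = 47.762° (east) — crosses 180°.
Leg 2: -148.136° → -12.409°, shortest Δλ = 135.727° (east) — does not cross 180°.
Leg 3: -12.409° → +4.696°, shortest Δλ = 17.105° (east) — does not cross 180°.
Leg 4: +4.696° → -103.914°, shortest Δλ = -108.61° (west) — does not cross 180°.
Leg 5: -103.914° → +120.142°, shortest Δλ = -135.944° (west) — crosses 180°.
Total crossings: 2.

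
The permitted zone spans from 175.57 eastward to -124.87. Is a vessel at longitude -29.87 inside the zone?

Band width going east from +175.57° to -124.87°: ((-124.87 − 175.57) mod 360) = 59.56°.
Offset of -29.87° east of the west edge: ((-29.87 − 175.57) mod 360) = 154.56°.
154.56° > 59.56° ⇒ outside.

No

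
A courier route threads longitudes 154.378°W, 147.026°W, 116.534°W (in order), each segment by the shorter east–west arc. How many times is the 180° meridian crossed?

Leg 1: -154.378° → -147.026°, shortest Δλ = 7.352° (east) — does not cross 180°.
Leg 2: -147.026° → -116.534°, shortest Δλ = 30.492° (east) — does not cross 180°.
Total crossings: 0.

0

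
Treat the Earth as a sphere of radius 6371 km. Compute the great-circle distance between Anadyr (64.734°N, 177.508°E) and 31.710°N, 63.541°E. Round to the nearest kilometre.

7880 km

Δλ = 63.541 − 177.508 = -113.967°.
Δφ = 31.710 − 64.734 = -33.024°.
a = sin²(Δφ/2) + cos φ₁ · cos φ₂ · sin²(Δλ/2) = 0.336080.
c = 2·atan2(√a, √(1−a)) = 1.23678 rad → d = 6371·c ≈ 7879.52 km.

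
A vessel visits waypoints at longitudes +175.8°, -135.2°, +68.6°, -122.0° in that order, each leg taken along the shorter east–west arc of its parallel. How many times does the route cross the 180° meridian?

Leg 1: +175.8° → -135.2°, shortest Δλ = 49.0° (east) — crosses 180°.
Leg 2: -135.2° → +68.6°, shortest Δλ = -156.2° (west) — crosses 180°.
Leg 3: +68.6° → -122.0°, shortest Δλ = 169.4° (east) — crosses 180°.
Total crossings: 3.

3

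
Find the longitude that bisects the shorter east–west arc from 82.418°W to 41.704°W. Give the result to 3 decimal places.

62.061°W

Signed shortest Δλ from -82.418° to -41.704° is +40.714°.
Midpoint longitude = -82.418° + (+40.714°)/2 = -82.418° + 20.357° = -62.061°.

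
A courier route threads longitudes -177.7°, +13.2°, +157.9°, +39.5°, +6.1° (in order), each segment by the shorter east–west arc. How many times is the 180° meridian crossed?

1

Leg 1: -177.7° → +13.2°, shortest Δλ = -169.1° (west) — crosses 180°.
Leg 2: +13.2° → +157.9°, shortest Δλ = 144.7° (east) — does not cross 180°.
Leg 3: +157.9° → +39.5°, shortest Δλ = -118.4° (west) — does not cross 180°.
Leg 4: +39.5° → +6.1°, shortest Δλ = -33.4° (west) — does not cross 180°.
Total crossings: 1.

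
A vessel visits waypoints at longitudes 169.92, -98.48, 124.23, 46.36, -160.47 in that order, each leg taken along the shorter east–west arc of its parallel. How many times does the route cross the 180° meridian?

3

Leg 1: +169.92° → -98.48°, shortest Δλ = 91.6° (east) — crosses 180°.
Leg 2: -98.48° → +124.23°, shortest Δλ = -137.29° (west) — crosses 180°.
Leg 3: +124.23° → +46.36°, shortest Δλ = -77.87° (west) — does not cross 180°.
Leg 4: +46.36° → -160.47°, shortest Δλ = 153.17° (east) — crosses 180°.
Total crossings: 3.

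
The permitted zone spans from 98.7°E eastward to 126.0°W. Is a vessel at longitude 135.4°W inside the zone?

Band width going east from +98.7° to -126.0°: ((-126.0 − 98.7) mod 360) = 135.3°.
Offset of -135.4° east of the west edge: ((-135.4 − 98.7) mod 360) = 125.9°.
125.9° ≤ 135.3° ⇒ inside.

Yes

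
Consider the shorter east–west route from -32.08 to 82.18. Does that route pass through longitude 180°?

No

Signed shortest Δλ = ((82.18 − -32.08 + 180) mod 360) − 180 = 114.26°.
Going east by 114.26° from -32.08° reaches +82.18° without touching 180°.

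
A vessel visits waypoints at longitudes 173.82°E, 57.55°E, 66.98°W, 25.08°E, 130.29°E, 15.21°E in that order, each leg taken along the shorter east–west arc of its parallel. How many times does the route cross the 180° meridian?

0

Leg 1: +173.82° → +57.55°, shortest Δλ = -116.27° (west) — does not cross 180°.
Leg 2: +57.55° → -66.98°, shortest Δλ = -124.53° (west) — does not cross 180°.
Leg 3: -66.98° → +25.08°, shortest Δλ = 92.06° (east) — does not cross 180°.
Leg 4: +25.08° → +130.29°, shortest Δλ = 105.21° (east) — does not cross 180°.
Leg 5: +130.29° → +15.21°, shortest Δλ = -115.08° (west) — does not cross 180°.
Total crossings: 0.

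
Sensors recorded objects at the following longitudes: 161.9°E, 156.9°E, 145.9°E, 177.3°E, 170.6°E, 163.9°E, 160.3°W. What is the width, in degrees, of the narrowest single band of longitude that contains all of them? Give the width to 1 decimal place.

Sort the longitudes: -160.3°, +145.9°, +156.9°, +161.9°, +163.9°, +170.6°, +177.3°.
Eastward gaps between consecutive values (wrapping around): 306.2°, 11.0°, 5.0°, 2.0°, 6.7°, 6.7°, 22.4°.
Largest gap = 306.2° ⇒ minimal covering band is its complement: 360° − 306.2° = 53.8°.
Band runs from +145.9° eastward to -160.3°, crossing the antimeridian.

53.8°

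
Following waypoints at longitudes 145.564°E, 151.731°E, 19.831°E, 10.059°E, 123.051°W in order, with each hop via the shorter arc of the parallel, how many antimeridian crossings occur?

Leg 1: +145.564° → +151.731°, shortest Δλ = 6.167° (east) — does not cross 180°.
Leg 2: +151.731° → +19.831°, shortest Δλ = -131.9° (west) — does not cross 180°.
Leg 3: +19.831° → +10.059°, shortest Δλ = -9.772° (west) — does not cross 180°.
Leg 4: +10.059° → -123.051°, shortest Δλ = -133.11° (west) — does not cross 180°.
Total crossings: 0.

0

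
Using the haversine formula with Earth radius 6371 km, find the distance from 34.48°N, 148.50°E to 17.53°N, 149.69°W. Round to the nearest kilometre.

6359 km

Δλ = -149.69 − 148.50 = -298.19°; wrapped into (−180°, 180°]: 61.81°.
Δφ = 17.53 − 34.48 = -16.95°.
a = sin²(Δφ/2) + cos φ₁ · cos φ₂ · sin²(Δλ/2) = 0.229079.
c = 2·atan2(√a, √(1−a)) = 0.99817 rad → d = 6371·c ≈ 6359.34 km.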